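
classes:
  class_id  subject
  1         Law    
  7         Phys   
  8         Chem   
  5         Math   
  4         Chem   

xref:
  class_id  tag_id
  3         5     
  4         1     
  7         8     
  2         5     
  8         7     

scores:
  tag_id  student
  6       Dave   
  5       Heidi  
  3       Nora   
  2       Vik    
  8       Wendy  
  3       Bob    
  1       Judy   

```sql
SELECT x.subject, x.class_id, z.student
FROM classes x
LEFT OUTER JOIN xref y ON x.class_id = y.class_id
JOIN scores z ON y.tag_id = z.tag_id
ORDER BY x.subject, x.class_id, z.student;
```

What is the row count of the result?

2

Evaluate left to right. First `classes x LEFT JOIN xref y` on class_id: 5 row(s).
Then INNER JOIN `scores z` on tag_id: keep only rows whose y.tag_id appears in z.
Result: 2 row(s).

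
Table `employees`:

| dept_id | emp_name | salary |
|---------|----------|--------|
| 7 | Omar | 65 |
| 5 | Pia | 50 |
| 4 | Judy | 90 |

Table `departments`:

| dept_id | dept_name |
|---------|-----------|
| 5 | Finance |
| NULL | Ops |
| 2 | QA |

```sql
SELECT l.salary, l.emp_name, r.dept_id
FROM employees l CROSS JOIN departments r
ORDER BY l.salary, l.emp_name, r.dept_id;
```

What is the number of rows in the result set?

9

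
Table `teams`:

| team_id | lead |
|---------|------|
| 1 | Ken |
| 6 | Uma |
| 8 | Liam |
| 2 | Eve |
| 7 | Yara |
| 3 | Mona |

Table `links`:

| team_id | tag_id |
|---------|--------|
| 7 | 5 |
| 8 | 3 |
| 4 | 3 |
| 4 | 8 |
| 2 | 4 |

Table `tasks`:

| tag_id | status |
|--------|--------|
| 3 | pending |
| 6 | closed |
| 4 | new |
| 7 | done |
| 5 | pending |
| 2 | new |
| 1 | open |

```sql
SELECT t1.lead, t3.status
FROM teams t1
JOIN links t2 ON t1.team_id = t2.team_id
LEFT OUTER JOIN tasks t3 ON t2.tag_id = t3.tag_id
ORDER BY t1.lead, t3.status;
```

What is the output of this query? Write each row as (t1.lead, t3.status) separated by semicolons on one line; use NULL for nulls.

(Eve, new); (Liam, pending); (Yara, pending)

Step 1 — t1 INNER JOIN t2 on team_id → 3 row(s).
Then LEFT JOIN `tasks t3` on tag_id: each of those 3 rows is kept; rows whose t2.tag_id has no match in t3 get NULL for t3's columns.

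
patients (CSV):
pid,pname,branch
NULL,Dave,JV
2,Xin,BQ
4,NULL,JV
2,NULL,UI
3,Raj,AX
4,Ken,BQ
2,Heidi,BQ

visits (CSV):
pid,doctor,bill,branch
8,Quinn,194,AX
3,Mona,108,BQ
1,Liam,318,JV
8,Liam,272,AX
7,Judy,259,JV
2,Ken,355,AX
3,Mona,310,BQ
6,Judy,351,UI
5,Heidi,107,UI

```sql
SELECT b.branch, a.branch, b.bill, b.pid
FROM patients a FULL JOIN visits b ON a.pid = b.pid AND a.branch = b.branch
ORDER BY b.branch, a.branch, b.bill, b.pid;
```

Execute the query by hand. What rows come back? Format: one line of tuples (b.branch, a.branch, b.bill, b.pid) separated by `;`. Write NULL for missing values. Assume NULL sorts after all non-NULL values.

FULL OUTER JOIN keeps every row from both sides; unmatched rows get NULL for the other side's columns.
Matching on a.pid = b.pid AND a.branch = b.branch. A NULL in a compared column never satisfies the condition.
- a row (pid=NULL, branch=JV): no match → kept, b columns NULL.
- a row (pid=2, branch=BQ): no match → kept, b columns NULL.
- a row (pid=4, branch=JV): no match → kept, b columns NULL.
- a row (pid=2, branch=UI): no match → kept, b columns NULL.
- a row (pid=3, branch=AX): no match → kept, b columns NULL.
- a row (pid=4, branch=BQ): no match → kept, b columns NULL.
- a row (pid=2, branch=BQ): no match → kept, b columns NULL.
- plus 9 unmatched b row(s), each kept with NULL a columns.

(AX, NULL, 194, 8); (AX, NULL, 272, 8); (AX, NULL, 355, 2); (BQ, NULL, 108, 3); (BQ, NULL, 310, 3); (JV, NULL, 259, 7); (JV, NULL, 318, 1); (UI, NULL, 107, 5); (UI, NULL, 351, 6); (NULL, AX, NULL, NULL); (NULL, BQ, NULL, NULL); (NULL, BQ, NULL, NULL); (NULL, BQ, NULL, NULL); (NULL, JV, NULL, NULL); (NULL, JV, NULL, NULL); (NULL, UI, NULL, NULL)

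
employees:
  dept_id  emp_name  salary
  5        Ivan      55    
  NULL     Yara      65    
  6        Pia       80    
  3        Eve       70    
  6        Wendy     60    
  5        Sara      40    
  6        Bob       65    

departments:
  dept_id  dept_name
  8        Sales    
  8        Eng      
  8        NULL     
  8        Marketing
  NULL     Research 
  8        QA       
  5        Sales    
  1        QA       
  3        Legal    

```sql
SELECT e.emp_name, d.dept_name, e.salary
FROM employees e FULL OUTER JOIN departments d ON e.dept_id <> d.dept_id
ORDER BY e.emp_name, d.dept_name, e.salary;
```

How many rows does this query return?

FULL OUTER JOIN keeps every row from both sides; unmatched rows get NULL for the other side's columns.
Matching on e.dept_id <> d.dept_id. A NULL in a compared column never satisfies the condition.
Matched pairs: 45; unmatched e rows kept: 1; unmatched d rows kept: 1.
Total: 45 matched + 2 padded = 47 rows.

47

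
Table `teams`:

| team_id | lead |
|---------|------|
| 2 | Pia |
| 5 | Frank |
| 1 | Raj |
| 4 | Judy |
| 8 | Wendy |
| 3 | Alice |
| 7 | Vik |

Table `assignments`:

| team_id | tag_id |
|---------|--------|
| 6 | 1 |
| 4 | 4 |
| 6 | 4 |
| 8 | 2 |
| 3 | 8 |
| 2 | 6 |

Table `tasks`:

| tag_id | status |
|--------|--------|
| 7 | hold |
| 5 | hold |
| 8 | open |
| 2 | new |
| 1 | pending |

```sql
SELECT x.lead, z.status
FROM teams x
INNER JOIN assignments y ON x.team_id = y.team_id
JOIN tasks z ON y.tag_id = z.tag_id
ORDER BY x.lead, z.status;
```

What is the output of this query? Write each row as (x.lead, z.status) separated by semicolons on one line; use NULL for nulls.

Evaluate left to right. First `teams x INNER JOIN assignments y` on team_id: 4 row(s).
Then INNER JOIN `tasks z` on tag_id: keep only rows whose y.tag_id appears in z.

(Alice, open); (Wendy, new)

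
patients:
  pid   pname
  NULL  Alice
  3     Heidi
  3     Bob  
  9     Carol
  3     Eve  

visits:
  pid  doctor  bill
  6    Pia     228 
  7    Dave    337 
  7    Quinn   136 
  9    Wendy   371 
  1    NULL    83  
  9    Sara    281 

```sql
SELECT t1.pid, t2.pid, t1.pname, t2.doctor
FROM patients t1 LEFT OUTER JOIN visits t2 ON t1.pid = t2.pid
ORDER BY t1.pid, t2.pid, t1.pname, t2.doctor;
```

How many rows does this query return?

6

LEFT JOIN keeps every row from `patients`; unmatched rows get NULL for `visits`'s columns.
Matching on t1.pid = t2.pid. A NULL in a compared column never satisfies the condition.
- t1 (pid=NULL) has no partner → padded with NULL.
- t1 (pid=3) has no partner → padded with NULL.
- t1 (pid=3) has no partner → padded with NULL.
- t1 (pid=9) pairs with 2 row(s) of t2.
- t1 (pid=3) has no partner → padded with NULL.
Total: 2 matched + 4 padded = 6 rows.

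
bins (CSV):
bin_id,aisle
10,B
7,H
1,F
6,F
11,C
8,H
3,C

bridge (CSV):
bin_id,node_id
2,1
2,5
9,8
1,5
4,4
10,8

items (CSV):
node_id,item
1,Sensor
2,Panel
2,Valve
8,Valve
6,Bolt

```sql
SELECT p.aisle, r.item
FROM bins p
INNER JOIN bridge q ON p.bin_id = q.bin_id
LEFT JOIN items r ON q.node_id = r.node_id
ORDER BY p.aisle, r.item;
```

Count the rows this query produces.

Joins associate left-to-right: bins INNER JOIN bridge on bin_id gives 2 intermediate row(s).
Then LEFT JOIN `items r` on node_id: each of those 2 rows is kept; rows whose q.node_id has no match in r get NULL for r's columns.
Result: 2 row(s).

2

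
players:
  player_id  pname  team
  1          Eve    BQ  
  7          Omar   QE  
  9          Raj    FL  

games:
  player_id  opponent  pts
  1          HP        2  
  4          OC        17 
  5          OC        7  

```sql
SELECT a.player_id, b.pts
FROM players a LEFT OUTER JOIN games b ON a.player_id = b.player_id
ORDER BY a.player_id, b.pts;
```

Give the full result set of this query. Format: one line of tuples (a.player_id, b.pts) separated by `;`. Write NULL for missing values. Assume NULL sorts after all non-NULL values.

LEFT JOIN keeps every row from `players`; unmatched rows get NULL for `games`'s columns.
Matching on a.player_id = b.player_id.
Matched pairs: 1; unmatched a rows kept: 2.

(1, 2); (7, NULL); (9, NULL)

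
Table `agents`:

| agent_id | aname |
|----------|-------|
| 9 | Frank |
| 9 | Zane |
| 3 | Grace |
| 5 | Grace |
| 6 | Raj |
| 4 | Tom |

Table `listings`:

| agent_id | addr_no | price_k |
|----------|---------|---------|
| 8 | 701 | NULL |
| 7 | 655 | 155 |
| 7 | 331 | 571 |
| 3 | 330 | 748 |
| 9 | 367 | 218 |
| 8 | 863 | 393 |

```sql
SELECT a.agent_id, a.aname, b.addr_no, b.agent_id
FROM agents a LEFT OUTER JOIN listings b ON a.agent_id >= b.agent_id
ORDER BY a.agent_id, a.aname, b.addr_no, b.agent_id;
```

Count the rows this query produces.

16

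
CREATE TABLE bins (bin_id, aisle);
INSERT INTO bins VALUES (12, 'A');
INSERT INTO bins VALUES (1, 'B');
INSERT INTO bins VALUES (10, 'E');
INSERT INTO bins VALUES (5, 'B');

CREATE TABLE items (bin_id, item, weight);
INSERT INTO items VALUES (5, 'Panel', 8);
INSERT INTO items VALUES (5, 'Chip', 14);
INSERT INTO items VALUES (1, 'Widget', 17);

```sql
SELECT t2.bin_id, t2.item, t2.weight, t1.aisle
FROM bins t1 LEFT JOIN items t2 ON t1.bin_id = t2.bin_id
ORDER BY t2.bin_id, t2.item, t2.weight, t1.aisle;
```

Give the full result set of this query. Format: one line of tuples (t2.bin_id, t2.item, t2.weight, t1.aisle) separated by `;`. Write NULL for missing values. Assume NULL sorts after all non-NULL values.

(1, Widget, 17, B); (5, Chip, 14, B); (5, Panel, 8, B); (NULL, NULL, NULL, A); (NULL, NULL, NULL, E)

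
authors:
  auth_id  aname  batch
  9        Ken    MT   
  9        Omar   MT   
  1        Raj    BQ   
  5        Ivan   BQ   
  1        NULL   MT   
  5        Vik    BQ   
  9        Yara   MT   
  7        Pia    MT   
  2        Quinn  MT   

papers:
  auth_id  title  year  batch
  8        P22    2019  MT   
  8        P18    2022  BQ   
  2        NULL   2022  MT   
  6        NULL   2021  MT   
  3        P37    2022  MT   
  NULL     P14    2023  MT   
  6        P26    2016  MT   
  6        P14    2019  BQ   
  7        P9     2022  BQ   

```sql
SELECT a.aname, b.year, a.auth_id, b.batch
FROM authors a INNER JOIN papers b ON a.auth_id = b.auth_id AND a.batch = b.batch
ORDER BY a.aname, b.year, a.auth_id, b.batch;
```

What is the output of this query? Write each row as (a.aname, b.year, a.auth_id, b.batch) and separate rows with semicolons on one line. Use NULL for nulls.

INNER JOIN keeps only pairs where the ON condition holds.
Matching on a.auth_id = b.auth_id AND a.batch = b.batch. A NULL in a compared column never satisfies the condition.
- a row (auth_id=9, batch=MT): no match → dropped.
- a row (auth_id=9, batch=MT): no match → dropped.
- a row (auth_id=1, batch=BQ): no match → dropped.
- a row (auth_id=5, batch=BQ): no match → dropped.
- a row (auth_id=1, batch=MT): no match → dropped.
- a row (auth_id=5, batch=BQ): no match → dropped.
- a row (auth_id=9, batch=MT): no match → dropped.
- a row (auth_id=7, batch=MT): no match → dropped.
- a row (auth_id=2, batch=MT): matches 1 b row(s) → 1 output row(s).
After projecting and ordering:
a.aname | b.year | a.auth_id | b.batch
Quinn | 2022 | 2 | MT

(Quinn, 2022, 2, MT)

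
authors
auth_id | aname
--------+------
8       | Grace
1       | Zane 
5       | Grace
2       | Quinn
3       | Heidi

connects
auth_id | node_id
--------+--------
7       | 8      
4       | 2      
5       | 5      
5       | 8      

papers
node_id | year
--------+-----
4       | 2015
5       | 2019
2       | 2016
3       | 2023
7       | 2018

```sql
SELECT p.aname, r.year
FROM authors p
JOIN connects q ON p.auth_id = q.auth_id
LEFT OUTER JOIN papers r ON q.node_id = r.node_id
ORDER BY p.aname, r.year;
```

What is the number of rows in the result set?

Step 1 — p INNER JOIN q on auth_id → 2 row(s).
Then LEFT JOIN `papers r` on node_id: each of those 2 rows is kept; rows whose q.node_id has no match in r get NULL for r's columns.
Result: 2 row(s).

2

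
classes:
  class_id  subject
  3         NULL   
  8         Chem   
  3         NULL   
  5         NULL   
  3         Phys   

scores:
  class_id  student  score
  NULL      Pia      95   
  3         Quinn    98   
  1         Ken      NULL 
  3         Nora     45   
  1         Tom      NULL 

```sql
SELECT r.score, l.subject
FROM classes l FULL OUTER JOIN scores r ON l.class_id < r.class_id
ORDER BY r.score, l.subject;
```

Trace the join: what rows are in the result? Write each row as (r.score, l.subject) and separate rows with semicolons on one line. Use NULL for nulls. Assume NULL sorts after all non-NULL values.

(45, NULL); (95, NULL); (98, NULL); (NULL, Chem); (NULL, Phys); (NULL, NULL); (NULL, NULL); (NULL, NULL); (NULL, NULL); (NULL, NULL)

FULL OUTER JOIN keeps every row from both sides; unmatched rows get NULL for the other side's columns.
Matching on l.class_id < r.class_id. A NULL in a compared column never satisfies the condition.
- l (class_id=3) has no partner → padded with NULL.
- l (class_id=8) has no partner → padded with NULL.
- l (class_id=3) has no partner → padded with NULL.
- l (class_id=5) has no partner → padded with NULL.
- l (class_id=3) has no partner → padded with NULL.
- 5 row(s) from r found no l partner → padded with NULL.
After projecting and ordering:
r.score | l.subject
45 | NULL
95 | NULL
98 | NULL
NULL | Chem
NULL | Phys
NULL | NULL
NULL | NULL
NULL | NULL
NULL | NULL
NULL | NULL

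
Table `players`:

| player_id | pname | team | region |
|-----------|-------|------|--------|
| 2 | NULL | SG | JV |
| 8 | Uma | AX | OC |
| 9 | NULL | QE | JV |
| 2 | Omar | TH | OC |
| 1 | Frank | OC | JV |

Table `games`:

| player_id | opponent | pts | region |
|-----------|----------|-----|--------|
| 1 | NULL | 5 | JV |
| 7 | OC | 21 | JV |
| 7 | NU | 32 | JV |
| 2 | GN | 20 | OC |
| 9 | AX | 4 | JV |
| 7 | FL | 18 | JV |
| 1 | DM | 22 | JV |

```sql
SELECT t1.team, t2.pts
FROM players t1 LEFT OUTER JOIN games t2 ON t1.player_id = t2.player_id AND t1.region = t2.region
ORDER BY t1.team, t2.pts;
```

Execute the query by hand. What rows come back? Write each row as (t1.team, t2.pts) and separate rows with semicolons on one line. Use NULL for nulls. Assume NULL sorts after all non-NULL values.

LEFT JOIN keeps every row from `players`; unmatched rows get NULL for `games`'s columns.
Matching on t1.player_id = t2.player_id AND t1.region = t2.region.
- t1[0] player_id=2, region=JV → no match; kept with NULLs on the t2 side.
- t1[1] player_id=8, region=OC → no match; kept with NULLs on the t2 side.
- t1[2] player_id=9, region=JV → 1 match(es) in t2 → 1 row(s).
- t1[3] player_id=2, region=OC → 1 match(es) in t2 → 1 row(s).
- t1[4] player_id=1, region=JV → 2 match(es) in t2 → 2 row(s).
After projecting and ordering:
t1.team | t2.pts
AX | NULL
OC | 5
OC | 22
QE | 4
SG | NULL
TH | 20

(AX, NULL); (OC, 5); (OC, 22); (QE, 4); (SG, NULL); (TH, 20)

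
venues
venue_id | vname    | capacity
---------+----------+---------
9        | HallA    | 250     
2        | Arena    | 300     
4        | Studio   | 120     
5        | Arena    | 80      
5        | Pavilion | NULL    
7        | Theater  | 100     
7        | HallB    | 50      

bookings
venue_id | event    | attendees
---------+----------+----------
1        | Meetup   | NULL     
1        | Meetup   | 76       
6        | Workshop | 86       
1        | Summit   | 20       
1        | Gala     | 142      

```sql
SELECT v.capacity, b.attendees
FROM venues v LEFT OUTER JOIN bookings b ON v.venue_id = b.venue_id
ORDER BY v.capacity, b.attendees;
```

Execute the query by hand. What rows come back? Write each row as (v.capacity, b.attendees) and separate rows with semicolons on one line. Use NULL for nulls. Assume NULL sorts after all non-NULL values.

(50, NULL); (80, NULL); (100, NULL); (120, NULL); (250, NULL); (300, NULL); (NULL, NULL)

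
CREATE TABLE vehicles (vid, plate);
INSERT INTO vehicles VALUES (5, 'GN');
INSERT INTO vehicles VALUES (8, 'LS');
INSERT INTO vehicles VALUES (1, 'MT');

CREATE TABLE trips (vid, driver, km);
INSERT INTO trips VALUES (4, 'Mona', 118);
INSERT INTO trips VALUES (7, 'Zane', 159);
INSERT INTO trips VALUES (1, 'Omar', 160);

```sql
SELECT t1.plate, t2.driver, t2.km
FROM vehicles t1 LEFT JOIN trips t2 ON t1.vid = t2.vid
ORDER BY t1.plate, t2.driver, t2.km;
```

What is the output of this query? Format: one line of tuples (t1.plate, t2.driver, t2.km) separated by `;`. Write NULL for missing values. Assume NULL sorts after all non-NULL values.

(GN, NULL, NULL); (LS, NULL, NULL); (MT, Omar, 160)

LEFT JOIN keeps every row from `vehicles`; unmatched rows get NULL for `trips`'s columns.
Matching on t1.vid = t2.vid.
Matched pairs: 1; unmatched t1 rows kept: 2.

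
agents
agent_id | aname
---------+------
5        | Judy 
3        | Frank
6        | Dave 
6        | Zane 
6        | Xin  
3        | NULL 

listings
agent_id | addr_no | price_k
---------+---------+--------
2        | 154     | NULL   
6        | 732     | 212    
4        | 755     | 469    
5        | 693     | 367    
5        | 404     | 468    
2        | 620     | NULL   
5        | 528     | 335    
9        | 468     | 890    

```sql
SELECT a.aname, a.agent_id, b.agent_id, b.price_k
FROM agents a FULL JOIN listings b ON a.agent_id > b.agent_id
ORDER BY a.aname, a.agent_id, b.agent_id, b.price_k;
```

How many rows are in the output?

27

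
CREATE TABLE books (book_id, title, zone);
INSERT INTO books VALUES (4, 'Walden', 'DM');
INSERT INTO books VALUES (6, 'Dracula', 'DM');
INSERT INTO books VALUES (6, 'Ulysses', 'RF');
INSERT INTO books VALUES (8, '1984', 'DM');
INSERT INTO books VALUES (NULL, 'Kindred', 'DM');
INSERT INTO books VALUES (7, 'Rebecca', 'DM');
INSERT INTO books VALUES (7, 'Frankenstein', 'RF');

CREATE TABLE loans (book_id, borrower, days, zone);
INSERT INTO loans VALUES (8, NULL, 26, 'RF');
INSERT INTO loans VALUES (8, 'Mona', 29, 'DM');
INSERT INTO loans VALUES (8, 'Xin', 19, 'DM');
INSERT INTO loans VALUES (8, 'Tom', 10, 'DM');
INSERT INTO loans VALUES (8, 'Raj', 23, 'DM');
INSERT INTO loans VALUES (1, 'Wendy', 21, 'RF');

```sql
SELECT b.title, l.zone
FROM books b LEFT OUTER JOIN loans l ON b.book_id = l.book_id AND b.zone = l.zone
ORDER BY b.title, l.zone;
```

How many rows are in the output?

10

LEFT JOIN keeps every row from `books`; unmatched rows get NULL for `loans`'s columns.
Matching on b.book_id = l.book_id AND b.zone = l.zone. A NULL in a compared column never satisfies the condition.
Matched pairs: 4; unmatched b rows kept: 6.
Total: 4 matched + 6 padded = 10 rows.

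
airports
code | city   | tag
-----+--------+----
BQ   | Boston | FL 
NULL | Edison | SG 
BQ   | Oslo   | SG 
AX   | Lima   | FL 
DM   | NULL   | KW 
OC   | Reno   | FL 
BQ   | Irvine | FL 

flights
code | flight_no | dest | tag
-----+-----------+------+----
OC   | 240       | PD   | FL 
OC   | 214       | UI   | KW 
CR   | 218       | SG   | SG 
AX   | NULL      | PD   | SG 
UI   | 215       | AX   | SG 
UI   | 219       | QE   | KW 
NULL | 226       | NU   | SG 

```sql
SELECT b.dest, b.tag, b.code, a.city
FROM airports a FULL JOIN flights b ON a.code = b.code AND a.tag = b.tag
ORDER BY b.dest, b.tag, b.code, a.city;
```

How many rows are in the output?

FULL OUTER JOIN keeps every row from both sides; unmatched rows get NULL for the other side's columns.
Matching on a.code = b.code AND a.tag = b.tag. A NULL in a compared column never satisfies the condition.
- a (code=BQ, tag=FL) has no partner → padded with NULL.
- a (code=NULL, tag=SG) has no partner → padded with NULL.
- a (code=BQ, tag=SG) has no partner → padded with NULL.
- a (code=AX, tag=FL) has no partner → padded with NULL.
- a (code=DM, tag=KW) has no partner → padded with NULL.
- a (code=OC, tag=FL) pairs with 1 row(s) of b.
- a (code=BQ, tag=FL) has no partner → padded with NULL.
- plus 6 unmatched b row(s), each kept with NULL a columns.
Total: 1 matched + 12 padded = 13 rows.

13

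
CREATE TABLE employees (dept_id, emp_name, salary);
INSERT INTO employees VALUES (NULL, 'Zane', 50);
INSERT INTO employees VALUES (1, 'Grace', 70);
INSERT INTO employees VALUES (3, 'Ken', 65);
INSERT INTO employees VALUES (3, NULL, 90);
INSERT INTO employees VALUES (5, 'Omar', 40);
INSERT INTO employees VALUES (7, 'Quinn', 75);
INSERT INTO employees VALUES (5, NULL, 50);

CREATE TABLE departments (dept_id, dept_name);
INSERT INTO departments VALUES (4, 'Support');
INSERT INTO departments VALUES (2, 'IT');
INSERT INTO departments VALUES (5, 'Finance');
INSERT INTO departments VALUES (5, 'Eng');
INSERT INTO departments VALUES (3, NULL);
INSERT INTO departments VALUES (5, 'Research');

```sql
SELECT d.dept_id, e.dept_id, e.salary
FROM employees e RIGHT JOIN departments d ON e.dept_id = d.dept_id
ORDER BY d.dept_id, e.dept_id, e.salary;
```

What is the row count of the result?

10

RIGHT JOIN keeps every row from `departments`; unmatched rows get NULL for `employees`'s columns.
Matching on e.dept_id = d.dept_id. A NULL in a compared column never satisfies the condition.
- e row (dept_id=NULL): no match.
- e row (dept_id=1): no match.
- e row (dept_id=3): matches 1 d row(s) → 1 output row(s).
- e row (dept_id=3): matches 1 d row(s) → 1 output row(s).
- e row (dept_id=5): matches 3 d row(s) → 3 output row(s).
- e row (dept_id=7): no match.
- e row (dept_id=5): matches 3 d row(s) → 3 output row(s).
- 2 row(s) from d found no e partner → padded with NULL.
Total: 8 matched + 2 padded = 10 rows.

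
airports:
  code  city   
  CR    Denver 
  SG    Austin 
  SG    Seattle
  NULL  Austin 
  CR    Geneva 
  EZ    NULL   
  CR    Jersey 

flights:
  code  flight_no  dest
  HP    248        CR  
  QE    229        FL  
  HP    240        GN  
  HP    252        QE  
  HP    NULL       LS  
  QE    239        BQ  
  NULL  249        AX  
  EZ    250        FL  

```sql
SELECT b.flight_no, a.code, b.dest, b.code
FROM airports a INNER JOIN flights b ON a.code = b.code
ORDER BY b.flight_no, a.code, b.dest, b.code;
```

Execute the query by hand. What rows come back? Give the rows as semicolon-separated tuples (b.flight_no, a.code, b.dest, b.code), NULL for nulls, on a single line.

INNER JOIN keeps only pairs where the ON condition holds.
Matching on a.code = b.code. A NULL in a compared column never satisfies the condition.
Matched pairs: 1.

(250, EZ, FL, EZ)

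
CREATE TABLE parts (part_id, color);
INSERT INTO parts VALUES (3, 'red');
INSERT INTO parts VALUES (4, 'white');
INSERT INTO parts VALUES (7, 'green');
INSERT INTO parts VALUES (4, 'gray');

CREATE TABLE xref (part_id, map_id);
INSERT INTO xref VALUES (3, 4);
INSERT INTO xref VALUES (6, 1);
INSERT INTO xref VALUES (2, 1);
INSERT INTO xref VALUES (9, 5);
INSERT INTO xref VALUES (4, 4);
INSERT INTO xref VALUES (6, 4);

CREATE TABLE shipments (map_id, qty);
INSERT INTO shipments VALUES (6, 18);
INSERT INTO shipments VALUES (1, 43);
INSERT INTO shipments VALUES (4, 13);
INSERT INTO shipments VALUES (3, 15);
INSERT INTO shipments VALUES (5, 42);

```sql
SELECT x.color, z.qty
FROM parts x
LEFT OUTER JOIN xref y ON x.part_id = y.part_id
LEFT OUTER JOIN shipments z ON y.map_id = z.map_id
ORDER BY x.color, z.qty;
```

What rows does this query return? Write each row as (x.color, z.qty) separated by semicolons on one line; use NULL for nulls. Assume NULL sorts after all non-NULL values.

(gray, 13); (green, NULL); (red, 13); (white, 13)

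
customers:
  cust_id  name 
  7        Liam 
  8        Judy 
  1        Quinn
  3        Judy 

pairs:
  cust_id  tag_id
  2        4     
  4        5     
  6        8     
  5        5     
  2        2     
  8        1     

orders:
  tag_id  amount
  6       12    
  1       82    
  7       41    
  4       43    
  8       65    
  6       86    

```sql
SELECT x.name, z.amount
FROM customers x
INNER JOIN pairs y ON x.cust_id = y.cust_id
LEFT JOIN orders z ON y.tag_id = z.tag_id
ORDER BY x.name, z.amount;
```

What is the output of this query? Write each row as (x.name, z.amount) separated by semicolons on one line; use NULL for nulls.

(Judy, 82)

Joins associate left-to-right: customers INNER JOIN pairs on cust_id gives 1 intermediate row(s).
Then LEFT JOIN `orders z` on tag_id: each of those 1 rows is kept; rows whose y.tag_id has no match in z get NULL for z's columns.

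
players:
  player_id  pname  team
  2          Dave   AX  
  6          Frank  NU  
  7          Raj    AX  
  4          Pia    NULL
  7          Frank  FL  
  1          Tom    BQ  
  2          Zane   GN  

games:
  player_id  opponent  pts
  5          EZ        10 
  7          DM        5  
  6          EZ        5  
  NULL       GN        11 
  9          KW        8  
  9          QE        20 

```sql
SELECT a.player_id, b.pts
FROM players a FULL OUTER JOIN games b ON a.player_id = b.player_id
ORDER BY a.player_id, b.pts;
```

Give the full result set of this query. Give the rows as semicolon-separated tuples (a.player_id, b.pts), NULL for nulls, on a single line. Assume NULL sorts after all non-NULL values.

(1, NULL); (2, NULL); (2, NULL); (4, NULL); (6, 5); (7, 5); (7, 5); (NULL, 8); (NULL, 10); (NULL, 11); (NULL, 20)

FULL OUTER JOIN keeps every row from both sides; unmatched rows get NULL for the other side's columns.
Matching on a.player_id = b.player_id. A NULL in a compared column never satisfies the condition.
- a (player_id=2) has no partner → padded with NULL.
- a (player_id=6) pairs with 1 row(s) of b.
- a (player_id=7) pairs with 1 row(s) of b.
- a (player_id=4) has no partner → padded with NULL.
- a (player_id=7) pairs with 1 row(s) of b.
- a (player_id=1) has no partner → padded with NULL.
- a (player_id=2) has no partner → padded with NULL.
- plus 4 unmatched b row(s), each kept with NULL a columns.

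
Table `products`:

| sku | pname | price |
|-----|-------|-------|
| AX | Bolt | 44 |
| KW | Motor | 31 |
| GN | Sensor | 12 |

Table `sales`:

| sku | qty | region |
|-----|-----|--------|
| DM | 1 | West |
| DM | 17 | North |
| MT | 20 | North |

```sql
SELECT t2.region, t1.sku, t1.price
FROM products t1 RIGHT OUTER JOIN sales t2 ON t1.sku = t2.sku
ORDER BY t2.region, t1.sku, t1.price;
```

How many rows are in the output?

3

RIGHT JOIN keeps every row from `sales`; unmatched rows get NULL for `products`'s columns.
Matching on t1.sku = t2.sku.
- t1 (sku=AX) has no partner in t2.
- t1 (sku=KW) has no partner in t2.
- t1 (sku=GN) has no partner in t2.
- 3 t2 row(s) had no t1 match → kept, t1 columns NULL.
Total: 0 matched + 3 padded = 3 rows.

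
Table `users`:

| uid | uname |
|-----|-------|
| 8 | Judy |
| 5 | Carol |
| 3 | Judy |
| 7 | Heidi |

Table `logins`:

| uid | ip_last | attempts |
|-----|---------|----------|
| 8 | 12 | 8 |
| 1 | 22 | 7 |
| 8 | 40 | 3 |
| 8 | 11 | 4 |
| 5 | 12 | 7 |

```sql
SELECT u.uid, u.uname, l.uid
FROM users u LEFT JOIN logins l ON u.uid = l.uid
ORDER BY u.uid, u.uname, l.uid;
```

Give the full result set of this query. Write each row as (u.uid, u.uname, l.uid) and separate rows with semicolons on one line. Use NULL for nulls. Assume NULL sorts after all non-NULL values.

(3, Judy, NULL); (5, Carol, 5); (7, Heidi, NULL); (8, Judy, 8); (8, Judy, 8); (8, Judy, 8)

LEFT JOIN keeps every row from `users`; unmatched rows get NULL for `logins`'s columns.
Matching on u.uid = l.uid.
- uid=8: 3 matching l row(s), so 3 row(s) emitted.
- uid=5: 1 matching l row(s), so 1 row(s) emitted.
- uid=3: no l row matches, row kept with l columns NULL.
- uid=7: no l row matches, row kept with l columns NULL.
After projecting and ordering:
u.uid | u.uname | l.uid
3 | Judy | NULL
5 | Carol | 5
7 | Heidi | NULL
8 | Judy | 8
8 | Judy | 8
8 | Judy | 8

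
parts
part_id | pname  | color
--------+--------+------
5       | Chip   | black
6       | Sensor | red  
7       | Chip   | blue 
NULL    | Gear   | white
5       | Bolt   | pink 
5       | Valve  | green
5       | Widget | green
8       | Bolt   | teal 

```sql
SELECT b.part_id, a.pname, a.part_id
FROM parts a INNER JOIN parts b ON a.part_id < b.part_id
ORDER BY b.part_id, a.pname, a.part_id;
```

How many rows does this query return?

15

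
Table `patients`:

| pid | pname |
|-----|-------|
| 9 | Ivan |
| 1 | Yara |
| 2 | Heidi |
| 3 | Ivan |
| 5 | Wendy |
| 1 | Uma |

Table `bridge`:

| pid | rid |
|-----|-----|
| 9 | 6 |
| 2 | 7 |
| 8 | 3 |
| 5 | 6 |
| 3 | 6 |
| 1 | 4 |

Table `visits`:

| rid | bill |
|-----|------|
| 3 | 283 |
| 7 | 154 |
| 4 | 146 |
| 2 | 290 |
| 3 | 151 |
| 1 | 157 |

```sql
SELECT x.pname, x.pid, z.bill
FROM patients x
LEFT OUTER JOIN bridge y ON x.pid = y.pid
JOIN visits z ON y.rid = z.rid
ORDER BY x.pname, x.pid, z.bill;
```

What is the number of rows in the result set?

Step 1 — x LEFT JOIN y on pid → 6 row(s).
Then INNER JOIN `visits z` on rid: keep only rows whose y.rid appears in z.
Result: 3 row(s).

3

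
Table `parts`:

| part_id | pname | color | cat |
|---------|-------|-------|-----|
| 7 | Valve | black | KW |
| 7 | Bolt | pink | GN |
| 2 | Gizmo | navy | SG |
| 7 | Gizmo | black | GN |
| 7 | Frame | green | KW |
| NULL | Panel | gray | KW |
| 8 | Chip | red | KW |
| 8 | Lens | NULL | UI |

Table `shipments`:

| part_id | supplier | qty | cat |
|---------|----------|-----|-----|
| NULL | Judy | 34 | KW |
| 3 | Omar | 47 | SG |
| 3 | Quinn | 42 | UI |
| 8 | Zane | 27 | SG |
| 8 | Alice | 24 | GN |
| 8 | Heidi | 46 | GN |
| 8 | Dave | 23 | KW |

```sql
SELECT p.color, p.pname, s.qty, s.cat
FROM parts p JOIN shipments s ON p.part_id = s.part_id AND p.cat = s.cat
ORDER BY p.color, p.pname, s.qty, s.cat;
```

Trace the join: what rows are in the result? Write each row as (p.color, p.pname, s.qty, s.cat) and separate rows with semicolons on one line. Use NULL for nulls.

(red, Chip, 23, KW)

INNER JOIN keeps only pairs where the ON condition holds.
Matching on p.part_id = s.part_id AND p.cat = s.cat. A NULL in a compared column never satisfies the condition.
Matched pairs: 1.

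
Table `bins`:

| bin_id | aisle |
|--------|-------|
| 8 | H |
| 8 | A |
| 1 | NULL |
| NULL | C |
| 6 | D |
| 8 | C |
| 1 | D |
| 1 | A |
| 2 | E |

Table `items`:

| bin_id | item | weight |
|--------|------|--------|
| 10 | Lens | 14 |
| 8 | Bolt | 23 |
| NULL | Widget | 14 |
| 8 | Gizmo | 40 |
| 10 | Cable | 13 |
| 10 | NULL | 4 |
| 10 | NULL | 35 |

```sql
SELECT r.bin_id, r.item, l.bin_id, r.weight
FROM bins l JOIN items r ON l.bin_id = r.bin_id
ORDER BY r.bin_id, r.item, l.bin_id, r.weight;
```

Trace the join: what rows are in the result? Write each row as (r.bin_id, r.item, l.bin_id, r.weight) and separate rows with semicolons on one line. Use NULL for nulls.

(8, Bolt, 8, 23); (8, Bolt, 8, 23); (8, Bolt, 8, 23); (8, Gizmo, 8, 40); (8, Gizmo, 8, 40); (8, Gizmo, 8, 40)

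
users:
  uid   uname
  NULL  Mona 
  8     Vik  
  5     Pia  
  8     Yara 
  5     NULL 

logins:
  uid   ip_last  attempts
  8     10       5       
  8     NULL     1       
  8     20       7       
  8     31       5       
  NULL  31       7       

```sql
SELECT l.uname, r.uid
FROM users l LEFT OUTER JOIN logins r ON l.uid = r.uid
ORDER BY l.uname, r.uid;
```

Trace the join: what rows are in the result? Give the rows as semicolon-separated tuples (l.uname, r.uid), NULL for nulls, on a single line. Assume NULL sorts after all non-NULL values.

(Mona, NULL); (Pia, NULL); (Vik, 8); (Vik, 8); (Vik, 8); (Vik, 8); (Yara, 8); (Yara, 8); (Yara, 8); (Yara, 8); (NULL, NULL)

LEFT JOIN keeps every row from `users`; unmatched rows get NULL for `logins`'s columns.
Matching on l.uid = r.uid. A NULL in a compared column never satisfies the condition.
Matched pairs: 8; unmatched l rows kept: 3.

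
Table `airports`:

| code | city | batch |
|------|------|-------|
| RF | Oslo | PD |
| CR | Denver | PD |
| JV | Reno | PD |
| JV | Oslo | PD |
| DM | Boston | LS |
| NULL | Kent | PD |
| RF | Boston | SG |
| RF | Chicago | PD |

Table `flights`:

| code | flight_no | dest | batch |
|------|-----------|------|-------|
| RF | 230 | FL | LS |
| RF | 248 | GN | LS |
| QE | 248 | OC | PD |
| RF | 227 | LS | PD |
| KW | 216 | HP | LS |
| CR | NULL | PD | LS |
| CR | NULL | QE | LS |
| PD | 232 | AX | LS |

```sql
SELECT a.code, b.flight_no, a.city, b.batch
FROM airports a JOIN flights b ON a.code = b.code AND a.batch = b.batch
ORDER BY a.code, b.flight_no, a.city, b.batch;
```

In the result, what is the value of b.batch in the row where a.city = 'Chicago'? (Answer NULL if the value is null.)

PD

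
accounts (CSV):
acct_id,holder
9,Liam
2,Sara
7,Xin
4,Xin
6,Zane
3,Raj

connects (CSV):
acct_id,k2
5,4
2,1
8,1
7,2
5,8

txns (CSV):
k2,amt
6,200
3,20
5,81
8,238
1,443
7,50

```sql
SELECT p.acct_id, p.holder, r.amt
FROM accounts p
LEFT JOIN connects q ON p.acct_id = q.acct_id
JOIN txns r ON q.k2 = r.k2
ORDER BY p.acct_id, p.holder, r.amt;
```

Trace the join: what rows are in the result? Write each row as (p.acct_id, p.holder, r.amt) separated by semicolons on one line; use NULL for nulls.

(2, Sara, 443)

Joins associate left-to-right: accounts LEFT JOIN connects on acct_id gives 6 intermediate row(s).
Then INNER JOIN `txns r` on k2: keep only rows whose q.k2 appears in r.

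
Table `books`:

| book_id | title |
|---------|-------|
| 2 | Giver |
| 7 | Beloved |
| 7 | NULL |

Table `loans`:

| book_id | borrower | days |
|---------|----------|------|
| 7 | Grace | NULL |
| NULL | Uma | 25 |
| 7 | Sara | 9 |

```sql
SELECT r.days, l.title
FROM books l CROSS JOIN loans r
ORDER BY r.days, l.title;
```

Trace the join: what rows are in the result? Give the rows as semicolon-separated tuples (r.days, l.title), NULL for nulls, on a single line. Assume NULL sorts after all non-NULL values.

(9, Beloved); (9, Giver); (9, NULL); (25, Beloved); (25, Giver); (25, NULL); (NULL, Beloved); (NULL, Giver); (NULL, NULL)

CROSS JOIN pairs every row of `books` with every row of `loans`: 3 × 3 = 9 rows.
After projecting and ordering:
r.days | l.title
9 | Beloved
9 | Giver
9 | NULL
25 | Beloved
25 | Giver
25 | NULL
NULL | Beloved
NULL | Giver
NULL | NULL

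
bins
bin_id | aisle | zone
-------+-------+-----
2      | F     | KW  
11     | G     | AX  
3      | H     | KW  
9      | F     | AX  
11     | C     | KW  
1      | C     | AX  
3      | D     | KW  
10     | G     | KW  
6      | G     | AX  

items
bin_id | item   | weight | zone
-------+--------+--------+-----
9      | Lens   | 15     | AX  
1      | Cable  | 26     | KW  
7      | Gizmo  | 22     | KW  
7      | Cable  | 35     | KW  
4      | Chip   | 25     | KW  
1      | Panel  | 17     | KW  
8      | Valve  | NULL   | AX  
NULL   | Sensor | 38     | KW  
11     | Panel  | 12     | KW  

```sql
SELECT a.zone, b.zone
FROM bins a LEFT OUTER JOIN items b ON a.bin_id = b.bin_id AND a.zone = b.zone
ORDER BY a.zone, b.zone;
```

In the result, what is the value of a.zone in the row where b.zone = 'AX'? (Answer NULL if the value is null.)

LEFT JOIN keeps every row from `bins`; unmatched rows get NULL for `items`'s columns.
Matching on a.bin_id = b.bin_id AND a.zone = b.zone. A NULL in a compared column never satisfies the condition.
Matched pairs: 2; unmatched a rows kept: 7.

AX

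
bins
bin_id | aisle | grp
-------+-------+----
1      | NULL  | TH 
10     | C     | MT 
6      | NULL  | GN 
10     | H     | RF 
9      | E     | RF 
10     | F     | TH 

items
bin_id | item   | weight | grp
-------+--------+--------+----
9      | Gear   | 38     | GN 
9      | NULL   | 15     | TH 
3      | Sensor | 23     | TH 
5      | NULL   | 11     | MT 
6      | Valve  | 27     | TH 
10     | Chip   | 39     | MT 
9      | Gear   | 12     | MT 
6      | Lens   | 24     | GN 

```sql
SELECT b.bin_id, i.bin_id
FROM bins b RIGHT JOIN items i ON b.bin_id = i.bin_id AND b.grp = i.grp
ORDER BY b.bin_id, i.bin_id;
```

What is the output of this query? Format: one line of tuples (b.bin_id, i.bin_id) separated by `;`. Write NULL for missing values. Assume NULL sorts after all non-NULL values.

(6, 6); (10, 10); (NULL, 3); (NULL, 5); (NULL, 6); (NULL, 9); (NULL, 9); (NULL, 9)

RIGHT JOIN keeps every row from `items`; unmatched rows get NULL for `bins`'s columns.
Matching on b.bin_id = i.bin_id AND b.grp = i.grp.
Matched pairs: 2; unmatched i rows kept: 6.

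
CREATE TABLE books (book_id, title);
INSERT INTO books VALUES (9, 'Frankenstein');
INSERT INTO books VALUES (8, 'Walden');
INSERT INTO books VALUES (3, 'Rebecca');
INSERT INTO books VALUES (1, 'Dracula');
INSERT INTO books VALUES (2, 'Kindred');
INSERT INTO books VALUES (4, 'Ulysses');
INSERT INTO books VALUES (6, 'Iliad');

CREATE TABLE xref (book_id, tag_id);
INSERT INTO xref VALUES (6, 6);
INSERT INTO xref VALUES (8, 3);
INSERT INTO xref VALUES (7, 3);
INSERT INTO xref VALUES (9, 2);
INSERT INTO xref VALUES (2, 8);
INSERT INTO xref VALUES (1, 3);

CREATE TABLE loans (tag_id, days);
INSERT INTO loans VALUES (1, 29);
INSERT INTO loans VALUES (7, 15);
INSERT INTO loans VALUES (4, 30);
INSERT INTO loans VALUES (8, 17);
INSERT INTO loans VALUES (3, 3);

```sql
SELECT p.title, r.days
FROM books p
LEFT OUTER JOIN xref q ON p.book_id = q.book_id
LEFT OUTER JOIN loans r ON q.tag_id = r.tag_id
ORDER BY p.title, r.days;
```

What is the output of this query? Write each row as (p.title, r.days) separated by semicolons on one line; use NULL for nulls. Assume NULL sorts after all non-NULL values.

Joins associate left-to-right: books LEFT JOIN xref on book_id gives 7 intermediate row(s).
Then LEFT JOIN `loans r` on tag_id: each of those 7 rows is kept; rows whose q.tag_id has no match in r get NULL for r's columns.

(Dracula, 3); (Frankenstein, NULL); (Iliad, NULL); (Kindred, 17); (Rebecca, NULL); (Ulysses, NULL); (Walden, 3)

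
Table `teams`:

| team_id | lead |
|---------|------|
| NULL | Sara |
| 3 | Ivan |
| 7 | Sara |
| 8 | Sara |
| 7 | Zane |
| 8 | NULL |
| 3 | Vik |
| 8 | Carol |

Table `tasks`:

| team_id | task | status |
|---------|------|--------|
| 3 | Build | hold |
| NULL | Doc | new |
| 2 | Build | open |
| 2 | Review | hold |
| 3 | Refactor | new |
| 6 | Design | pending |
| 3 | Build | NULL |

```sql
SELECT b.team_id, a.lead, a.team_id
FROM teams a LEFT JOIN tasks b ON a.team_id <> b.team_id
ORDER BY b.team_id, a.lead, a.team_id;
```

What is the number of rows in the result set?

LEFT JOIN keeps every row from `teams`; unmatched rows get NULL for `tasks`'s columns.
Matching on a.team_id <> b.team_id. A NULL in a compared column never satisfies the condition.
- a[0] team_id=NULL → no match; kept with NULLs on the b side.
- a[1] team_id=3 → 3 match(es) in b → 3 row(s).
- a[2] team_id=7 → 6 match(es) in b → 6 row(s).
- a[3] team_id=8 → 6 match(es) in b → 6 row(s).
- a[4] team_id=7 → 6 match(es) in b → 6 row(s).
- a[5] team_id=8 → 6 match(es) in b → 6 row(s).
- a[6] team_id=3 → 3 match(es) in b → 3 row(s).
- a[7] team_id=8 → 6 match(es) in b → 6 row(s).
Total: 36 matched + 1 padded = 37 rows.

37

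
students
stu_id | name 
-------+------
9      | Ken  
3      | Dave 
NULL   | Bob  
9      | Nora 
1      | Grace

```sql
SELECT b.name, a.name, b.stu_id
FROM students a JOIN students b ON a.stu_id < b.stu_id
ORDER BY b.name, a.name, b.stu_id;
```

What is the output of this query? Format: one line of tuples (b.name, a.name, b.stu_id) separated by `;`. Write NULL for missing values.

INNER JOIN keeps only pairs where the ON condition holds.
Matching on a.stu_id < b.stu_id. A NULL in a compared column never satisfies the condition.
- a[0] stu_id=9 → no match; dropped.
- a[1] stu_id=3 → 2 match(es) in b → 2 row(s).
- a[2] stu_id=NULL → no match; dropped.
- a[3] stu_id=9 → no match; dropped.
- a[4] stu_id=1 → 3 match(es) in b → 3 row(s).
After projecting and ordering:
b.name | a.name | b.stu_id
Dave | Grace | 3
Ken | Dave | 9
Ken | Grace | 9
Nora | Dave | 9
Nora | Grace | 9

(Dave, Grace, 3); (Ken, Dave, 9); (Ken, Grace, 9); (Nora, Dave, 9); (Nora, Grace, 9)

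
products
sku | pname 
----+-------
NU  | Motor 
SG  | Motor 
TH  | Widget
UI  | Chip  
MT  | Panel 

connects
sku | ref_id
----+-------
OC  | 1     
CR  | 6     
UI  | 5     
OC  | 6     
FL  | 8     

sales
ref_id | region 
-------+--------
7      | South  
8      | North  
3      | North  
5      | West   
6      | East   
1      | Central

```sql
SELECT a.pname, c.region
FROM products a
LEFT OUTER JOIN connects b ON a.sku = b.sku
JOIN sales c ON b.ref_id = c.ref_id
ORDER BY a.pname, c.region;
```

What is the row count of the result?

1

Evaluate left to right. First `products a LEFT JOIN connects b` on sku: 5 row(s).
Then INNER JOIN `sales c` on ref_id: keep only rows whose b.ref_id appears in c.
Result: 1 row(s).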